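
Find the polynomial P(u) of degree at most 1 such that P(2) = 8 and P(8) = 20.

P(u) = 2u + 4

Write P(u) = au + b. Substituting each data point gives a linear system:
  2a + b = 8
  8a + b = 20
Solving the system yields a = 2, b = 4.
So P(u) = 2u + 4.
Check: P(2) = 8. ✓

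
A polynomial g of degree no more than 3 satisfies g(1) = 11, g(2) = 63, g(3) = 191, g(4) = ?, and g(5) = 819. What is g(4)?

The 4 known points determine the degree-3 polynomial uniquely.
Write g(n) = an^3 + bn^2 + cn + d. Substituting each data point gives a linear system:
  a + b + c + d = 11
  8a + 4b + 2c + d = 63
  27a + 9b + 3c + d = 191
  125a + 25b + 5c + d = 819
Solving the system yields a = 6, b = 2, c = 4, d = -1.
So g(n) = 6n^3 + 2n^2 + 4n - 1.
Then g(4) = 431.

431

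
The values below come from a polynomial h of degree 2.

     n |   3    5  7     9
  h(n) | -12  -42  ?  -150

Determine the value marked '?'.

-88

On equispaced nodes a degree-2 polynomial has vanishing third forward difference, so
  - h(3) + 3·h(5) - 3·h(7) + h(9) = 0.
Substituting the known values and solving for h(7):
  -3·h(7) = 264
  h(7) = -88.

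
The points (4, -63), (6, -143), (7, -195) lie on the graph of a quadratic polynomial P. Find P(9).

-323

Using the Lagrange interpolation formula with nodes 4, 6, 7:
  L_0(x) = (x - 6)(x - 7) / 6
  L_1(x) = (x - 4)(x - 7) / -2
  L_2(x) = (x - 4)(x - 6) / 3
Then P(x) = -63·L_0(x) - 143·L_1(x) - 195·L_2(x).
Expanding and collecting terms gives P(x) = -4x^2 + 1.
Evaluating at x = 9: P(9) = -323.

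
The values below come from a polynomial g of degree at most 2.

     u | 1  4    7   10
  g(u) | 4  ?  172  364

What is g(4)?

On equispaced nodes a degree-2 polynomial has vanishing third forward difference, so
  - g(1) + 3·g(4) - 3·g(7) + g(10) = 0.
Substituting the known values and solving for g(4):
  3·g(4) = 156
  g(4) = 52.

52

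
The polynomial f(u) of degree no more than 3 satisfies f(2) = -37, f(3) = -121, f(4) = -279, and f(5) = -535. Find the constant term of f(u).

5

Write f(u) = au^3 + bu^2 + cu + d. Substituting each data point gives a linear system:
  8a + 4b + 2c + d = -37
  27a + 9b + 3c + d = -121
  64a + 16b + 4c + d = -279
  125a + 25b + 5c + d = -535
Solving the system yields a = -4, b = -1, c = -3, d = 5.
So f(u) = -4u³ - u² - 3u + 5.
The constant term is 5.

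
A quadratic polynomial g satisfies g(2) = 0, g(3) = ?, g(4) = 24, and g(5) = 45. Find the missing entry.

9

On equispaced nodes a degree-2 polynomial has vanishing third forward difference, so
  - g(2) + 3·g(3) - 3·g(4) + g(5) = 0.
Substituting the known values and solving for g(3):
  3·g(3) = 27
  g(3) = 9.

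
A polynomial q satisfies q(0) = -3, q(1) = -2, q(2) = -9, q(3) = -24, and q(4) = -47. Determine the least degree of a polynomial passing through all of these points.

2

Forward differences of the values at u = 0, 1, 2, 3, 4:
  q  : -3  -2  -9  -24  -47
  Δ  : 1  -7  -15  -23
  Δ^2: -8  -8  -8
  Δ^3: 0  0
  Δ^4: 0
The second differences are constant (-8) and nonzero, while all higher differences vanish, so the minimal degree is 2.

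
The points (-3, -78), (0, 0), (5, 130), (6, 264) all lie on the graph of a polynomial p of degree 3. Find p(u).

p(u) = 2u^3 - 4u^2 - 4u

Write p(u) = au^3 + bu^2 + cu + d. Substituting each data point gives a linear system:
  -27a + 9b - 3c + d = -78
  d = 0
  125a + 25b + 5c + d = 130
  216a + 36b + 6c + d = 264
Solving the system yields a = 2, b = -4, c = -4, d = 0.
So p(u) = 2u³ - 4u² - 4u.
Check: p(-3) = -78. ✓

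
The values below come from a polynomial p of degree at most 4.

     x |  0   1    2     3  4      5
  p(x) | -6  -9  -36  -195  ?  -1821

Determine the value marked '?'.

On equispaced nodes a degree-4 polynomial has vanishing fifth forward difference, so
  - p(0) + 5·p(1) - 10·p(2) + 10·p(3) - 5·p(4) + p(5) = 0.
Substituting the known values and solving for p(4):
  -5·p(4) = 3450
  p(4) = -690.

-690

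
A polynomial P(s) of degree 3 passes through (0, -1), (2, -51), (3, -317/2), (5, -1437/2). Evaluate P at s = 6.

Using the Lagrange interpolation formula with nodes 0, 2, 3, 5:
  L_0(s) = (s - 2)(s - 3)(s - 5) / -30
  L_1(s) = s(s - 3)(s - 5) / 6
  L_2(s) = s(s - 2)(s - 5) / -6
  L_3(s) = s(s - 2)(s - 3) / 30
Then P(s) = -1·L_0(s) - 51·L_1(s) - 317/2·L_2(s) - 1437/2·L_3(s).
Expanding and collecting terms gives P(s) = -6s³ + (5/2)s² - 6s - 1.
Evaluating at s = 6: P(6) = -1243.

-1243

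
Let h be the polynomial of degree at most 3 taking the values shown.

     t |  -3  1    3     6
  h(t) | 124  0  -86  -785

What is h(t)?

Using the Lagrange interpolation formula with nodes -3, 1, 3, 6:
  L_0(t) = (t - 1)(t - 3)(t - 6) / -216
  L_1(t) = (t + 3)(t - 3)(t - 6) / 40
  L_2(t) = (t + 3)(t - 1)(t - 6) / -36
  L_3(t) = (t + 3)(t - 1)(t - 3) / 135
Then h(t) = 124·L_0(t) + 0·L_1(t) - 86·L_2(t) - 785·L_3(t).
Expanding and collecting terms gives h(t) = -4t^3 + 2t^2 + t + 1.
Check: h(1) = 0. ✓

h(t) = -4t^3 + 2t^2 + t + 1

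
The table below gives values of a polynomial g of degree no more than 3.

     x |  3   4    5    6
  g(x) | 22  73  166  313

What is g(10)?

Forward differences of the values at x = 3, 4, 5, 6:
  g  : 22  73  166  313
  Δ  : 51  93  147
  Δ^2: 42  54
  Δ^3: 12
The third differences are constant, confirming degree 3.
Interpolating (Newton forward form) and evaluating at x = 10 gives g(10) = 1681.

1681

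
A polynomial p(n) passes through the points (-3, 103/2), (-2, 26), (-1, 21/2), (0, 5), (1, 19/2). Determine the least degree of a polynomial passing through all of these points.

2

Forward differences of the values at n = -3, -2, -1, 0, 1:
  p  : 103/2  26  21/2  5  19/2
  Δ  : -51/2  -31/2  -11/2  9/2
  Δ^2: 10  10  10
  Δ^3: 0  0
  Δ^4: 0
The second differences are constant (10) and nonzero, while all higher differences vanish, so the minimal degree is 2.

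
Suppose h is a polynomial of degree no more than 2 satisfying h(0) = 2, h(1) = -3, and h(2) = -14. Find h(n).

Write h(n) = an^2 + bn + c. Substituting each data point gives a linear system:
  c = 2
  a + b + c = -3
  4a + 2b + c = -14
Solving the system yields a = -3, b = -2, c = 2.
So h(n) = -3n² - 2n + 2.
Check: h(0) = 2. ✓

h(n) = -3n^2 - 2n + 2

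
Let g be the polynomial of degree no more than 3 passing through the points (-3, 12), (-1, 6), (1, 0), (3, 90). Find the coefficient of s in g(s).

-5

Write g(s) = as^3 + bs^2 + cs + d. Substituting each data point gives a linear system:
  -27a + 9b - 3c + d = 12
  -a + b - c + d = 6
  a + b + c + d = 0
  27a + 9b + 3c + d = 90
Solving the system yields a = 2, b = 6, c = -5, d = -3.
So g(s) = 2s^3 + 6s^2 - 5s - 3.
The coefficient of s is -5.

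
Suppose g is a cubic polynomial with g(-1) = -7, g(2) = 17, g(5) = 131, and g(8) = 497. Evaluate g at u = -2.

Using the Lagrange interpolation formula with nodes -1, 2, 5, 8:
  L_0(u) = (u - 2)(u - 5)(u - 8) / -162
  L_1(u) = (u + 1)(u - 5)(u - 8) / 54
  L_2(u) = (u + 1)(u - 2)(u - 8) / -54
  L_3(u) = (u + 1)(u - 2)(u - 5) / 162
Then g(u) = -7·L_0(u) + 17·L_1(u) + 131·L_2(u) + 497·L_3(u).
Expanding and collecting terms gives g(u) = u^3 - u^2 + 6u + 1.
Evaluating at u = -2: g(-2) = -23.

-23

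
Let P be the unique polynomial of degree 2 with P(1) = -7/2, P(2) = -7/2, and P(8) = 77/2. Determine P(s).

Write P(s) = as^2 + bs + c. Substituting each data point gives a linear system:
  a + b + c = -7/2
  4a + 2b + c = -7/2
  64a + 8b + c = 77/2
Solving the system yields a = 1, b = -3, c = -3/2.
So P(s) = s^2 - 3s - 3/2.
Check: P(1) = -7/2. ✓

P(s) = s^2 - 3s - 3/2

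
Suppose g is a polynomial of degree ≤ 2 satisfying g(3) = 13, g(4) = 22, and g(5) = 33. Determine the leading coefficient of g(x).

1

Write g(x) = ax^2 + bx + c. Substituting each data point gives a linear system:
  9a + 3b + c = 13
  16a + 4b + c = 22
  25a + 5b + c = 33
Solving the system yields a = 1, b = 2, c = -2.
So g(x) = x^2 + 2x - 2.
The leading coefficient is 1.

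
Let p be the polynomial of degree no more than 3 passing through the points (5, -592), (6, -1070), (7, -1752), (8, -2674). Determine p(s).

Write p(s) = as^3 + bs^2 + cs + d. Substituting each data point gives a linear system:
  125a + 25b + 5c + d = -592
  216a + 36b + 6c + d = -1070
  343a + 49b + 7c + d = -1752
  512a + 64b + 8c + d = -2674
Solving the system yields a = -6, b = 6, c = 2, d = -2.
So p(s) = -6s^3 + 6s^2 + 2s - 2.
Check: p(8) = -2674. ✓

p(s) = -6s^3 + 6s^2 + 2s - 2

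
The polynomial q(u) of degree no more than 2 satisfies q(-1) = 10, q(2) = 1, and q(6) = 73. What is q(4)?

25

Using the Lagrange interpolation formula with nodes -1, 2, 6:
  L_0(u) = (u - 2)(u - 6) / 21
  L_1(u) = (u + 1)(u - 6) / -12
  L_2(u) = (u + 1)(u - 2) / 28
Then q(u) = 10·L_0(u) + 1·L_1(u) + 73·L_2(u).
Expanding and collecting terms gives q(u) = 3u² - 6u + 1.
Evaluating at u = 4: q(4) = 25.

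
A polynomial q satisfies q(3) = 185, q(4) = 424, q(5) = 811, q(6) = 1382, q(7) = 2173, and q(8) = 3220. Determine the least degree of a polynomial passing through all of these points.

Forward differences of the values at x = 3, 4, 5, 6, 7, 8:
  q  : 185  424  811  1382  2173  3220
  Δ  : 239  387  571  791  1047
  Δ^2: 148  184  220  256
  Δ^3: 36  36  36
  Δ^4: 0  0
  Δ^5: 0
The third differences are constant (36) and nonzero, while all higher differences vanish, so the minimal degree is 3.

3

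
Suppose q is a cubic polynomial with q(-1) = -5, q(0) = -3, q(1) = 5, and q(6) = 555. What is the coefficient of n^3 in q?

Write q(n) = an^3 + bn^2 + cn + d. Substituting each data point gives a linear system:
  -a + b - c + d = -5
  d = -3
  a + b + c + d = 5
  216a + 36b + 6c + d = 555
Solving the system yields a = 2, b = 3, c = 3, d = -3.
So q(n) = 2n³ + 3n² + 3n - 3.
The leading coefficient is 2.

2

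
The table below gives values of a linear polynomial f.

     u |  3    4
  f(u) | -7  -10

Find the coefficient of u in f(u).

-3

Write f(u) = au + b. Substituting each data point gives a linear system:
  3a + b = -7
  4a + b = -10
Solving the system yields a = -3, b = 2.
So f(u) = -3u + 2.
The leading coefficient is -3.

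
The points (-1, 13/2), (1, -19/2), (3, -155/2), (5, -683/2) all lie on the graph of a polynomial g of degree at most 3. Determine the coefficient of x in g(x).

Write g(x) = ax^3 + bx^2 + cx + d. Substituting each data point gives a linear system:
  -a + b - c + d = 13/2
  a + b + c + d = -19/2
  27a + 9b + 3c + d = -155/2
  125a + 25b + 5c + d = -683/2
Solving the system yields a = -3, b = 5/2, c = -5, d = -4.
So g(x) = -3x³ + (5/2)x² - 5x - 4.
The coefficient of x is -5.

-5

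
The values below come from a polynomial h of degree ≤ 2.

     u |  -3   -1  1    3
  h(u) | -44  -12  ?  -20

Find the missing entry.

-4

On equispaced nodes a degree-2 polynomial has vanishing third forward difference, so
  - h(-3) + 3·h(-1) - 3·h(1) + h(3) = 0.
Substituting the known values and solving for h(1):
  -3·h(1) = 12
  h(1) = -4.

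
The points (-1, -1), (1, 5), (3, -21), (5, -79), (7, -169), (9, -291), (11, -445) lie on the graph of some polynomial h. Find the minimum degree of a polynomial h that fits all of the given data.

Forward differences of the values at u = -1, 1, 3, 5, 7, 9, 11:
  h  : -1  5  -21  -79  -169  -291  -445
  Δ  : 6  -26  -58  -90  -122  -154
  Δ^2: -32  -32  -32  -32  -32
  Δ^3: 0  0  0  0
  Δ^4: 0  0  0
  Δ^5: 0  0
  Δ^6: 0
The second differences are constant (-32) and nonzero, while all higher differences vanish, so the minimal degree is 2.

2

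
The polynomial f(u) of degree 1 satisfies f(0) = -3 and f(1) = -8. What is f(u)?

f(u) = -5u - 3

Write f(u) = au + b. Substituting each data point gives a linear system:
  b = -3
  a + b = -8
Solving the system yields a = -5, b = -3.
So f(u) = -5u - 3.
Check: f(1) = -8. ✓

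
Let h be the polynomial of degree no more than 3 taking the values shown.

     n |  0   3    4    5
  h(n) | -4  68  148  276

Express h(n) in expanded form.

Write h(n) = an^3 + bn^2 + cn + d. Substituting each data point gives a linear system:
  d = -4
  27a + 9b + 3c + d = 68
  64a + 16b + 4c + d = 148
  125a + 25b + 5c + d = 276
Solving the system yields a = 2, b = 0, c = 6, d = -4.
So h(n) = 2n³ + 6n - 4.
Check: h(3) = 68. ✓

h(n) = 2n^3 + 6n - 4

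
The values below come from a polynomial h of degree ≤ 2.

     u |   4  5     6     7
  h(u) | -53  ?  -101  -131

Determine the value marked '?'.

-75

The 3 known points determine the degree-2 polynomial uniquely.
Write h(u) = au^2 + bu + c. Substituting each data point gives a linear system:
  16a + 4b + c = -53
  36a + 6b + c = -101
  49a + 7b + c = -131
Solving the system yields a = -2, b = -4, c = -5.
So h(u) = -2u^2 - 4u - 5.
Then h(5) = -75.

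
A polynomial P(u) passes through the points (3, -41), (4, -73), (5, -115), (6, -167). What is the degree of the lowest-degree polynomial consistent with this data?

Forward differences of the values at u = 3, 4, 5, 6:
  P  : -41  -73  -115  -167
  Δ  : -32  -42  -52
  Δ^2: -10  -10
  Δ^3: 0
The second differences are constant (-10) and nonzero, while all higher differences vanish, so the minimal degree is 2.

2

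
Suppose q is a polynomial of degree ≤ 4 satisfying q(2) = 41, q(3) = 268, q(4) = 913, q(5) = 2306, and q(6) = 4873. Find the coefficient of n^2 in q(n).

-2

Write q(n) = an^4 + bn^3 + cn^2 + dn + e. Substituting each data point gives a linear system:
  16a + 8b + 4c + 2d + e = 41
  81a + 27b + 9c + 3d + e = 268
  256a + 64b + 16c + 4d + e = 913
  625a + 125b + 25c + 5d + e = 2306
  1296a + 216b + 36c + 6d + e = 4873
Solving the system yields a = 4, b = -1, c = -2, d = -4, e = 1.
So q(n) = 4n^4 - n^3 - 2n^2 - 4n + 1.
The coefficient of n^2 is -2.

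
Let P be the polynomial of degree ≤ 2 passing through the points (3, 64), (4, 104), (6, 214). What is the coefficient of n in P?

5

Write P(n) = an^2 + bn + c. Substituting each data point gives a linear system:
  9a + 3b + c = 64
  16a + 4b + c = 104
  36a + 6b + c = 214
Solving the system yields a = 5, b = 5, c = 4.
So P(n) = 5n^2 + 5n + 4.
The coefficient of n is 5.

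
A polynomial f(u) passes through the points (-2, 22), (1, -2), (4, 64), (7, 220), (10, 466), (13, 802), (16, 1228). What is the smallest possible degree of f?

2

Forward differences of the values at u = -2, 1, 4, 7, 10, 13, 16:
  f  : 22  -2  64  220  466  802  1228
  Δ  : -24  66  156  246  336  426
  Δ^2: 90  90  90  90  90
  Δ^3: 0  0  0  0
  Δ^4: 0  0  0
  Δ^5: 0  0
  Δ^6: 0
The second differences are constant (90) and nonzero, while all higher differences vanish, so the minimal degree is 2.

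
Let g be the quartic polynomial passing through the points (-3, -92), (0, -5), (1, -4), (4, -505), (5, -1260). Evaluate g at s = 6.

-2639

Using the Lagrange interpolation formula with nodes -3, 0, 1, 4, 5:
  L_0(s) = s(s - 1)(s - 4)(s - 5) / 672
  L_1(s) = (s + 3)(s - 1)(s - 4)(s - 5) / -60
  L_2(s) = (s + 3)s(s - 4)(s - 5) / 48
  L_3(s) = (s + 3)s(s - 1)(s - 5) / -84
  L_4(s) = (s + 3)s(s - 1)(s - 4) / 160
Then g(s) = -92·L_0(s) - 5·L_1(s) - 4·L_2(s) - 505·L_3(s) - 1260·L_4(s).
Expanding and collecting terms gives g(s) = -2s^4 - s^3 + 5s^2 - s - 5.
Evaluating at s = 6: g(6) = -2639.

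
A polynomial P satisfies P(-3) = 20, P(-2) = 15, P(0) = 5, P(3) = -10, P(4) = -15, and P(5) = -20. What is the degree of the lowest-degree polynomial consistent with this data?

1

Divided differences on the nodes -3, -2, 0, 3, 4, 5:
  order 0: 20  15  5  -10  -15  -20
  order 1: -5  -5  -5  -5  -5
  order 2: 0  0  0  0
  order 3: 0  0  0
  order 4: 0  0
  order 5: 0
The order-1 divided differences are all -5 (nonzero) and every higher order vanishes, so the data lies on a polynomial of degree exactly 1.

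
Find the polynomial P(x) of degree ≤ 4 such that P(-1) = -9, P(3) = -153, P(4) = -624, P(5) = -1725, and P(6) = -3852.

Write P(x) = ax^4 + bx^3 + cx^2 + dx + e. Substituting each data point gives a linear system:
  a - b + c - d + e = -9
  81a + 27b + 9c + 3d + e = -153
  256a + 64b + 16c + 4d + e = -624
  625a + 125b + 25c + 5d + e = -1725
  1296a + 216b + 36c + 6d + e = -3852
Solving the system yields a = -4, b = 6, c = 1, d = 0, e = 0.
So P(x) = -4x⁴ + 6x³ + x².
Check: P(5) = -1725. ✓

P(x) = -4x^4 + 6x^3 + x^2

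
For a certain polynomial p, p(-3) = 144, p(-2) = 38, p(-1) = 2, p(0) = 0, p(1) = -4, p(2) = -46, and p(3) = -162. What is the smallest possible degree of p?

3

Forward differences of the values at n = -3, -2, -1, 0, 1, 2, 3:
  p  : 144  38  2  0  -4  -46  -162
  Δ  : -106  -36  -2  -4  -42  -116
  Δ^2: 70  34  -2  -38  -74
  Δ^3: -36  -36  -36  -36
  Δ^4: 0  0  0
  Δ^5: 0  0
  Δ^6: 0
The third differences are constant (-36) and nonzero, while all higher differences vanish, so the minimal degree is 3.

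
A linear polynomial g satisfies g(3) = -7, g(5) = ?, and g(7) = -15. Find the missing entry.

-11

On equispaced nodes a degree-1 polynomial has vanishing second forward difference, so
  g(3) - 2·g(5) + g(7) = 0.
Substituting the known values and solving for g(5):
  -2·g(5) = 22
  g(5) = -11.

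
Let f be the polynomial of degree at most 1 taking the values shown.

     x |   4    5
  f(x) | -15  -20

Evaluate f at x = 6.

-25

Using the Lagrange interpolation formula with nodes 4, 5:
  L_0(x) = (x - 5) / -1
  L_1(x) = (x - 4) / 1
Then f(x) = -15·L_0(x) - 20·L_1(x).
Expanding and collecting terms gives f(x) = -5x + 5.
Evaluating at x = 6: f(6) = -25.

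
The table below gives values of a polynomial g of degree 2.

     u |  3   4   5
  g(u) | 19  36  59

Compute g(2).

8

Forward differences of the values at u = 3, 4, 5:
  g  : 19  36  59
  Δ  : 17  23
  Δ^2: 6
The second differences are constant, confirming degree 2.
Interpolating (Newton forward form) and evaluating at u = 2 gives g(2) = 8.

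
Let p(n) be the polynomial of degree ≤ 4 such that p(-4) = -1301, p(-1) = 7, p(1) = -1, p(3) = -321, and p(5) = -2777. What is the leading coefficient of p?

-5

Write p(n) = an^4 + bn^3 + cn^2 + dn + e. Substituting each data point gives a linear system:
  256a - 64b + 16c - 4d + e = -1301
  a - b + c - d + e = 7
  a + b + c + d + e = -1
  81a + 27b + 9c + 3d + e = -321
  625a + 125b + 25c + 5d + e = -2777
Solving the system yields a = -5, b = 2, c = 5, d = -6, e = 3.
So p(n) = -5n⁴ + 2n³ + 5n² - 6n + 3.
The leading coefficient is -5.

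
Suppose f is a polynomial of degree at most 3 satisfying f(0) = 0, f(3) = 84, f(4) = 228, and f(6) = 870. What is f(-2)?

Write f(s) = as^3 + bs^2 + cs + d. Substituting each data point gives a linear system:
  d = 0
  27a + 9b + 3c + d = 84
  64a + 16b + 4c + d = 228
  216a + 36b + 6c + d = 870
Solving the system yields a = 5, b = -6, c = 1, d = 0.
So f(s) = 5s^3 - 6s^2 + s.
Then f(-2) = -66.

-66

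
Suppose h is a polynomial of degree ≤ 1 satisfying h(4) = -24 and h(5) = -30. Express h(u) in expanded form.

Using the Lagrange interpolation formula with nodes 4, 5:
  L_0(u) = (u - 5) / -1
  L_1(u) = (u - 4) / 1
Then h(u) = -24·L_0(u) - 30·L_1(u).
Expanding and collecting terms gives h(u) = -6u.
Check: h(4) = -24. ✓

h(u) = -6u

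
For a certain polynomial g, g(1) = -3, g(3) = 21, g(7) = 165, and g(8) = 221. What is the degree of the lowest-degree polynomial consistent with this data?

Divided differences on the nodes 1, 3, 7, 8:
  order 0: -3  21  165  221
  order 1: 12  36  56
  order 2: 4  4
  order 3: 0
The order-2 divided differences are all 4 (nonzero) and every higher order vanishes, so the data lies on a polynomial of degree exactly 2.

2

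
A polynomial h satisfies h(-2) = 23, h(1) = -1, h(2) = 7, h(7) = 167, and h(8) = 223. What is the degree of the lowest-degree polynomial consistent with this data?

2

Divided differences on the nodes -2, 1, 2, 7, 8:
  order 0: 23  -1  7  167  223
  order 1: -8  8  32  56
  order 2: 4  4  4
  order 3: 0  0
  order 4: 0
The order-2 divided differences are all 4 (nonzero) and every higher order vanishes, so the data lies on a polynomial of degree exactly 2.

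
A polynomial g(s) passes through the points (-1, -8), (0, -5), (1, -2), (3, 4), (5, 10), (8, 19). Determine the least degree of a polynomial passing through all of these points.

Divided differences on the nodes -1, 0, 1, 3, 5, 8:
  order 0: -8  -5  -2  4  10  19
  order 1: 3  3  3  3  3
  order 2: 0  0  0  0
  order 3: 0  0  0
  order 4: 0  0
  order 5: 0
The order-1 divided differences are all 3 (nonzero) and every higher order vanishes, so the data lies on a polynomial of degree exactly 1.

1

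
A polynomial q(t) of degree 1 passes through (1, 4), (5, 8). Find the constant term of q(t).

Write q(t) = at + b. Substituting each data point gives a linear system:
  a + b = 4
  5a + b = 8
Solving the system yields a = 1, b = 3.
So q(t) = t + 3.
The constant term is 3.

3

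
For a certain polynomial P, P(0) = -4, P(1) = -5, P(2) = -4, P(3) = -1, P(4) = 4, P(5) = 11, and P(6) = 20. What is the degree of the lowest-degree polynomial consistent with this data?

Forward differences of the values at t = 0, 1, 2, 3, 4, 5, 6:
  P  : -4  -5  -4  -1  4  11  20
  Δ  : -1  1  3  5  7  9
  Δ^2: 2  2  2  2  2
  Δ^3: 0  0  0  0
  Δ^4: 0  0  0
  Δ^5: 0  0
  Δ^6: 0
The second differences are constant (2) and nonzero, while all higher differences vanish, so the minimal degree is 2.

2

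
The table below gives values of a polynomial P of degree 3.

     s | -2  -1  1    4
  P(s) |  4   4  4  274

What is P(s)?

Write P(s) = as^3 + bs^2 + cs + d. Substituting each data point gives a linear system:
  -8a + 4b - 2c + d = 4
  -a + b - c + d = 4
  a + b + c + d = 4
  64a + 16b + 4c + d = 274
Solving the system yields a = 3, b = 6, c = -3, d = -2.
So P(s) = 3s^3 + 6s^2 - 3s - 2.
Check: P(-1) = 4. ✓

P(s) = 3s^3 + 6s^2 - 3s - 2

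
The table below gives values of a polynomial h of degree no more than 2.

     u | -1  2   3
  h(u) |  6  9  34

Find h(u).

Using the Lagrange interpolation formula with nodes -1, 2, 3:
  L_0(u) = (u - 2)(u - 3) / 12
  L_1(u) = (u + 1)(u - 3) / -3
  L_2(u) = (u + 1)(u - 2) / 4
Then h(u) = 6·L_0(u) + 9·L_1(u) + 34·L_2(u).
Expanding and collecting terms gives h(u) = 6u^2 - 5u - 5.
Check: h(2) = 9. ✓

h(u) = 6u^2 - 5u - 5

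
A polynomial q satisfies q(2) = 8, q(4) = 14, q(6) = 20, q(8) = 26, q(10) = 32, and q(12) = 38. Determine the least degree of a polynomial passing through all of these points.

Forward differences of the values at x = 2, 4, 6, 8, 10, 12:
  q  : 8  14  20  26  32  38
  Δ  : 6  6  6  6  6
  Δ^2: 0  0  0  0
  Δ^3: 0  0  0
  Δ^4: 0  0
  Δ^5: 0
The first differences are constant (6) and nonzero, while all higher differences vanish, so the minimal degree is 1.

1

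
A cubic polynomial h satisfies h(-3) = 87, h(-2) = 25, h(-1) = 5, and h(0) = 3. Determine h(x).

Using the Lagrange interpolation formula with nodes -3, -2, -1, 0:
  L_0(x) = (x + 2)(x + 1)x / -6
  L_1(x) = (x + 3)(x + 1)x / 2
  L_2(x) = (x + 3)(x + 2)x / -2
  L_3(x) = (x + 3)(x + 2)(x + 1) / 6
Then h(x) = 87·L_0(x) + 25·L_1(x) + 5·L_2(x) + 3·L_3(x).
Expanding and collecting terms gives h(x) = -4x³ - 3x² - x + 3.
Check: h(-3) = 87. ✓

h(x) = -4x^3 - 3x^2 - x + 3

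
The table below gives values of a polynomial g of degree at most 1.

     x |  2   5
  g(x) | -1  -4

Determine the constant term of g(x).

1

Write g(x) = ax + b. Substituting each data point gives a linear system:
  2a + b = -1
  5a + b = -4
Solving the system yields a = -1, b = 1.
So g(x) = -x + 1.
The constant term is 1.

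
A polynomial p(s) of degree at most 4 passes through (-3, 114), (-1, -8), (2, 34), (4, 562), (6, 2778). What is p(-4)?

418

Write p(s) = as^4 + bs^3 + cs^2 + ds + e. Substituting each data point gives a linear system:
  81a - 27b + 9c - 3d + e = 114
  a - b + c - d + e = -8
  16a + 8b + 4c + 2d + e = 34
  256a + 64b + 16c + 4d + e = 562
  1296a + 216b + 36c + 6d + e = 2778
Solving the system yields a = 2, b = 1, c = -1, d = 2, e = -6.
So p(s) = 2s^4 + s^3 - s^2 + 2s - 6.
Then p(-4) = 418.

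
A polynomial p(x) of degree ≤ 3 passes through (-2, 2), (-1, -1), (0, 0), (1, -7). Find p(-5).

Forward differences of the values at x = -2, -1, 0, 1:
  p  : 2  -1  0  -7
  Δ  : -3  1  -7
  Δ^2: 4  -8
  Δ^3: -12
The third differences are constant, confirming degree 3.
Interpolating (Newton forward form) and evaluating at x = -5 gives p(-5) = 155.

155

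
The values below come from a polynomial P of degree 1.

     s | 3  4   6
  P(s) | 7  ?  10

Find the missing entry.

8

The 2 known points determine the degree-1 polynomial uniquely.
Write P(s) = as + b. Substituting each data point gives a linear system:
  3a + b = 7
  6a + b = 10
Solving the system yields a = 1, b = 4.
So P(s) = s + 4.
Then P(4) = 8.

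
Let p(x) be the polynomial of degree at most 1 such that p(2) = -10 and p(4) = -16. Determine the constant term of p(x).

Write p(x) = ax + b. Substituting each data point gives a linear system:
  2a + b = -10
  4a + b = -16
Solving the system yields a = -3, b = -4.
So p(x) = -3x - 4.
The constant term is -4.

-4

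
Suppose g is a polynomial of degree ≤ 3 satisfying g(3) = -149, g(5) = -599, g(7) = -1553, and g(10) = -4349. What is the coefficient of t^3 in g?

Write g(t) = at^3 + bt^2 + ct + d. Substituting each data point gives a linear system:
  27a + 9b + 3c + d = -149
  125a + 25b + 5c + d = -599
  343a + 49b + 7c + d = -1553
  1000a + 100b + 10c + d = -4349
Solving the system yields a = -4, b = -3, c = -5, d = 1.
So g(t) = -4t³ - 3t² - 5t + 1.
The leading coefficient is -4.

-4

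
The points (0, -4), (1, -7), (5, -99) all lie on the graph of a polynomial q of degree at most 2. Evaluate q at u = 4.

-64

Using the Lagrange interpolation formula with nodes 0, 1, 5:
  L_0(u) = (u - 1)(u - 5) / 5
  L_1(u) = u(u - 5) / -4
  L_2(u) = u(u - 1) / 20
Then q(u) = -4·L_0(u) - 7·L_1(u) - 99·L_2(u).
Expanding and collecting terms gives q(u) = -4u² + u - 4.
Evaluating at u = 4: q(4) = -64.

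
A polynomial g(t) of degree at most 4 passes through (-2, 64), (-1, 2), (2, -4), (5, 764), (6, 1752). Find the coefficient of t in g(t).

Write g(t) = at^4 + bt^3 + ct^2 + dt + e. Substituting each data point gives a linear system:
  16a - 8b + 4c - 2d + e = 64
  a - b + c - d + e = 2
  16a + 8b + 4c + 2d + e = -4
  625a + 125b + 25c + 5d + e = 764
  1296a + 216b + 36c + 6d + e = 1752
Solving the system yields a = 2, b = -4, c = 1, d = -1, e = -6.
So g(t) = 2t⁴ - 4t³ + t² - t - 6.
The coefficient of t is -1.

-1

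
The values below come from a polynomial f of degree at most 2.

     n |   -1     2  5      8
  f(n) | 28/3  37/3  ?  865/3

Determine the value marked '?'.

316/3

On equispaced nodes a degree-2 polynomial has vanishing third forward difference, so
  - f(-1) + 3·f(2) - 3·f(5) + f(8) = 0.
Substituting the known values and solving for f(5):
  -3·f(5) = -316
  f(5) = 316/3.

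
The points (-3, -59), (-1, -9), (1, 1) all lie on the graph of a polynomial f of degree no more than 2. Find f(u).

f(u) = -5u^2 + 5u + 1

Write f(u) = au^2 + bu + c. Substituting each data point gives a linear system:
  9a - 3b + c = -59
  a - b + c = -9
  a + b + c = 1
Solving the system yields a = -5, b = 5, c = 1.
So f(u) = -5u² + 5u + 1.
Check: f(1) = 1. ✓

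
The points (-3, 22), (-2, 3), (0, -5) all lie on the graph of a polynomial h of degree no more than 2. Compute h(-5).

Write h(n) = an^2 + bn + c. Substituting each data point gives a linear system:
  9a - 3b + c = 22
  4a - 2b + c = 3
  c = -5
Solving the system yields a = 5, b = 6, c = -5.
So h(n) = 5n² + 6n - 5.
Then h(-5) = 90.

90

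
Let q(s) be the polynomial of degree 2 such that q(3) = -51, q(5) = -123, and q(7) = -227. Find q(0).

Using the Lagrange interpolation formula with nodes 3, 5, 7:
  L_0(s) = (s - 5)(s - 7) / 8
  L_1(s) = (s - 3)(s - 7) / -4
  L_2(s) = (s - 3)(s - 5) / 8
Then q(s) = -51·L_0(s) - 123·L_1(s) - 227·L_2(s).
Expanding and collecting terms gives q(s) = -4s^2 - 4s - 3.
Evaluating at s = 0: q(0) = -3.

-3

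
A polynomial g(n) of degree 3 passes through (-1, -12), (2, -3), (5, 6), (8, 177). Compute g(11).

Write g(n) = an^3 + bn^2 + cn + d. Substituting each data point gives a linear system:
  -a + b - c + d = -12
  8a + 4b + 2c + d = -3
  125a + 25b + 5c + d = 6
  512a + 64b + 8c + d = 177
Solving the system yields a = 1, b = -6, c = 6, d = 1.
So g(n) = n³ - 6n² + 6n + 1.
Then g(11) = 672.

672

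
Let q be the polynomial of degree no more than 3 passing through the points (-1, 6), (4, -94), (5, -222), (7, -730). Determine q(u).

Write q(u) = au^3 + bu^2 + cu + d. Substituting each data point gives a linear system:
  -a + b - c + d = 6
  64a + 16b + 4c + d = -94
  125a + 25b + 5c + d = -222
  343a + 49b + 7c + d = -730
Solving the system yields a = -3, b = 6, c = 1, d = -2.
So q(u) = -3u^3 + 6u^2 + u - 2.
Check: q(5) = -222. ✓

q(u) = -3u^3 + 6u^2 + u - 2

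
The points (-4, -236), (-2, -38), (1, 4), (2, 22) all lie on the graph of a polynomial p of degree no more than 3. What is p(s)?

p(s) = 3s^3 - 2s^2 + 3s

Write p(s) = as^3 + bs^2 + cs + d. Substituting each data point gives a linear system:
  -64a + 16b - 4c + d = -236
  -8a + 4b - 2c + d = -38
  a + b + c + d = 4
  8a + 4b + 2c + d = 22
Solving the system yields a = 3, b = -2, c = 3, d = 0.
So p(s) = 3s^3 - 2s^2 + 3s.
Check: p(1) = 4. ✓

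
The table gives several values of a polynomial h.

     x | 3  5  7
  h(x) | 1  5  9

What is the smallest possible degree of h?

1

Forward differences of the values at x = 3, 5, 7:
  h  : 1  5  9
  Δ  : 4  4
  Δ^2: 0
The first differences are constant (4) and nonzero, while all higher differences vanish, so the minimal degree is 1.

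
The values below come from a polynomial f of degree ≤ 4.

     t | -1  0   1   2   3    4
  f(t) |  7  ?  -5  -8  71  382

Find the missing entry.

The 5 known points determine the degree-4 polynomial uniquely.
Write f(t) = at^4 + bt^3 + ct^2 + dt + e. Substituting each data point gives a linear system:
  a - b + c - d + e = 7
  a + b + c + d + e = -5
  16a + 8b + 4c + 2d + e = -8
  81a + 27b + 9c + 3d + e = 71
  256a + 64b + 16c + 4d + e = 382
Solving the system yields a = 3, b = -5, c = -4, d = -1, e = 2.
So f(t) = 3t⁴ - 5t³ - 4t² - t + 2.
Then f(0) = 2.

2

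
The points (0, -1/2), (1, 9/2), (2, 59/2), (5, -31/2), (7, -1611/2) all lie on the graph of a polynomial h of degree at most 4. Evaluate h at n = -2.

-45/2

Write h(n) = an^4 + bn^3 + cn^2 + dn + e. Substituting each data point gives a linear system:
  e = -1/2
  a + b + c + d + e = 9/2
  16a + 8b + 4c + 2d + e = 59/2
  625a + 125b + 25c + 5d + e = -31/2
  2401a + 343b + 49c + 7d + e = -1611/2
Solving the system yields a = -1, b = 4, c = 5, d = -3, e = -1/2.
So h(n) = -n^4 + 4n^3 + 5n^2 - 3n - 1/2.
Then h(-2) = -45/2.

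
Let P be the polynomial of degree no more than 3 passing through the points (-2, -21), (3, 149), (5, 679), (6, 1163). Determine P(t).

P(t) = 5t^3 + 3t^2 - 4t - 1

Using the Lagrange interpolation formula with nodes -2, 3, 5, 6:
  L_0(t) = (t - 3)(t - 5)(t - 6) / -280
  L_1(t) = (t + 2)(t - 5)(t - 6) / 30
  L_2(t) = (t + 2)(t - 3)(t - 6) / -14
  L_3(t) = (t + 2)(t - 3)(t - 5) / 24
Then P(t) = -21·L_0(t) + 149·L_1(t) + 679·L_2(t) + 1163·L_3(t).
Expanding and collecting terms gives P(t) = 5t^3 + 3t^2 - 4t - 1.
Check: P(-2) = -21. ✓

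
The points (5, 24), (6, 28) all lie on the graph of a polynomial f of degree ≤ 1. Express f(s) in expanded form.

Using the Lagrange interpolation formula with nodes 5, 6:
  L_0(s) = (s - 6) / -1
  L_1(s) = (s - 5) / 1
Then f(s) = 24·L_0(s) + 28·L_1(s).
Expanding and collecting terms gives f(s) = 4s + 4.
Check: f(6) = 28. ✓

f(s) = 4s + 4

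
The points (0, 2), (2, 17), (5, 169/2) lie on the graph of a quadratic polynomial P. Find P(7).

Using the Lagrange interpolation formula with nodes 0, 2, 5:
  L_0(n) = (n - 2)(n - 5) / 10
  L_1(n) = n(n - 5) / -6
  L_2(n) = n(n - 2) / 15
Then P(n) = 2·L_0(n) + 17·L_1(n) + 169/2·L_2(n).
Expanding and collecting terms gives P(n) = 3n² + (3/2)n + 2.
Evaluating at n = 7: P(7) = 319/2.

319/2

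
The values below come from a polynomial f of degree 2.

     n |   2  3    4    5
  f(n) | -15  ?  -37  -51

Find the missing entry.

-25

On equispaced nodes a degree-2 polynomial has vanishing third forward difference, so
  - f(2) + 3·f(3) - 3·f(4) + f(5) = 0.
Substituting the known values and solving for f(3):
  3·f(3) = -75
  f(3) = -25.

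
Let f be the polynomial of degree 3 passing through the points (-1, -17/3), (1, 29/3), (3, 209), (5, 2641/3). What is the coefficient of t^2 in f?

Write f(t) = at^3 + bt^2 + ct + d. Substituting each data point gives a linear system:
  -a + b - c + d = -17/3
  a + b + c + d = 29/3
  27a + 9b + 3c + d = 209
  125a + 25b + 5c + d = 2641/3
Solving the system yields a = 6, b = 5, c = 5/3, d = -3.
So f(t) = 6t³ + 5t² + (5/3)t - 3.
The coefficient of t^2 is 5.

5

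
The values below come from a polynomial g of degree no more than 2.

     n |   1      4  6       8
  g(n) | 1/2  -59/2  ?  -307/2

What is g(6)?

The 3 known points determine the degree-2 polynomial uniquely.
Write g(n) = an^2 + bn + c. Substituting each data point gives a linear system:
  a + b + c = 1/2
  16a + 4b + c = -59/2
  64a + 8b + c = -307/2
Solving the system yields a = -3, b = 5, c = -3/2.
So g(n) = -3n² + 5n - 3/2.
Then g(6) = -159/2.

-159/2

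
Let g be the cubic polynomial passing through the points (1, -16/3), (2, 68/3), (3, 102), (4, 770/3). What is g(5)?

1532/3

Using the Lagrange interpolation formula with nodes 1, 2, 3, 4:
  L_0(t) = (t - 2)(t - 3)(t - 4) / -6
  L_1(t) = (t - 1)(t - 3)(t - 4) / 2
  L_2(t) = (t - 1)(t - 2)(t - 4) / -2
  L_3(t) = (t - 1)(t - 2)(t - 3) / 6
Then g(t) = -16/3·L_0(t) + 68/3·L_1(t) + 102·L_2(t) + 770/3·L_3(t).
Expanding and collecting terms gives g(t) = 4t³ + (5/3)t² - 5t - 6.
Evaluating at t = 5: g(5) = 1532/3.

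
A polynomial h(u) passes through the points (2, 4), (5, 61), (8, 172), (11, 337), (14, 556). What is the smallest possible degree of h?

2

Forward differences of the values at u = 2, 5, 8, 11, 14:
  h  : 4  61  172  337  556
  Δ  : 57  111  165  219
  Δ^2: 54  54  54
  Δ^3: 0  0
  Δ^4: 0
The second differences are constant (54) and nonzero, while all higher differences vanish, so the minimal degree is 2.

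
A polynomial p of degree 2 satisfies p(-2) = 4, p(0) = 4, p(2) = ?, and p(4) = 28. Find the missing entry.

12

On equispaced nodes a degree-2 polynomial has vanishing third forward difference, so
  - p(-2) + 3·p(0) - 3·p(2) + p(4) = 0.
Substituting the known values and solving for p(2):
  -3·p(2) = -36
  p(2) = 12.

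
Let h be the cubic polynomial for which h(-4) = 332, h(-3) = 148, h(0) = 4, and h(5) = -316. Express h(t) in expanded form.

h(t) = -4t^3 + 6t^2 + 6t + 4

Write h(t) = at^3 + bt^2 + ct + d. Substituting each data point gives a linear system:
  -64a + 16b - 4c + d = 332
  -27a + 9b - 3c + d = 148
  d = 4
  125a + 25b + 5c + d = -316
Solving the system yields a = -4, b = 6, c = 6, d = 4.
So h(t) = -4t^3 + 6t^2 + 6t + 4.
Check: h(0) = 4. ✓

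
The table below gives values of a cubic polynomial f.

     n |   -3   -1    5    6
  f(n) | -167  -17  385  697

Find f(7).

Write f(n) = an^3 + bn^2 + cn + d. Substituting each data point gives a linear system:
  -27a + 9b - 3c + d = -167
  -a + b - c + d = -17
  125a + 25b + 5c + d = 385
  216a + 36b + 6c + d = 697
Solving the system yields a = 4, b = -5, c = 3, d = -5.
So f(n) = 4n³ - 5n² + 3n - 5.
Then f(7) = 1143.

1143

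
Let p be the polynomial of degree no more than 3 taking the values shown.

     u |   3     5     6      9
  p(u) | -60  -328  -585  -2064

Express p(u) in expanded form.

Write p(u) = au^3 + bu^2 + cu + d. Substituting each data point gives a linear system:
  27a + 9b + 3c + d = -60
  125a + 25b + 5c + d = -328
  216a + 36b + 6c + d = -585
  729a + 81b + 9c + d = -2064
Solving the system yields a = -3, b = 1, c = 5, d = -3.
So p(u) = -3u^3 + u^2 + 5u - 3.
Check: p(9) = -2064. ✓

p(u) = -3u^3 + u^2 + 5u - 3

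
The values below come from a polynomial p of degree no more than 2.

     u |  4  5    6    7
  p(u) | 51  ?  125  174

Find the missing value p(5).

The 3 known points determine the degree-2 polynomial uniquely.
Write p(u) = au^2 + bu + c. Substituting each data point gives a linear system:
  16a + 4b + c = 51
  36a + 6b + c = 125
  49a + 7b + c = 174
Solving the system yields a = 4, b = -3, c = -1.
So p(u) = 4u² - 3u - 1.
Then p(5) = 84.

84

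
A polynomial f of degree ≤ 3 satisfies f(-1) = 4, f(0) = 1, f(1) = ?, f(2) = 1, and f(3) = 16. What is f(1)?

The 4 known points determine the degree-3 polynomial uniquely.
Write f(s) = as^3 + bs^2 + cs + d. Substituting each data point gives a linear system:
  -a + b - c + d = 4
  d = 1
  8a + 4b + 2c + d = 1
  27a + 9b + 3c + d = 16
Solving the system yields a = 1, b = 0, c = -4, d = 1.
So f(s) = s^3 - 4s + 1.
Then f(1) = -2.

-2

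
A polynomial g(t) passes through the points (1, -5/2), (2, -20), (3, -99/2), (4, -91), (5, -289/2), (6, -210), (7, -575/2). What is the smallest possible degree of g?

2

Forward differences of the values at t = 1, 2, 3, 4, 5, 6, 7:
  g  : -5/2  -20  -99/2  -91  -289/2  -210  -575/2
  Δ  : -35/2  -59/2  -83/2  -107/2  -131/2  -155/2
  Δ^2: -12  -12  -12  -12  -12
  Δ^3: 0  0  0  0
  Δ^4: 0  0  0
  Δ^5: 0  0
  Δ^6: 0
The second differences are constant (-12) and nonzero, while all higher differences vanish, so the minimal degree is 2.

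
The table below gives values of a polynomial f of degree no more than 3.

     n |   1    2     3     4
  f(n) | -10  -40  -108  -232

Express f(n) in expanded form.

Write f(n) = an^3 + bn^2 + cn + d. Substituting each data point gives a linear system:
  a + b + c + d = -10
  8a + 4b + 2c + d = -40
  27a + 9b + 3c + d = -108
  64a + 16b + 4c + d = -232
Solving the system yields a = -3, b = -1, c = -6, d = 0.
So f(n) = -3n^3 - n^2 - 6n.
Check: f(4) = -232. ✓

f(n) = -3n^3 - n^2 - 6n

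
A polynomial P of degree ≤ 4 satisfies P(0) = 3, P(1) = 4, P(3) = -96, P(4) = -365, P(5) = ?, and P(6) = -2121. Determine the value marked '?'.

The 5 known points determine the degree-4 polynomial uniquely.
Write P(x) = ax^4 + bx^3 + cx^2 + dx + e. Substituting each data point gives a linear system:
  e = 3
  a + b + c + d + e = 4
  81a + 27b + 9c + 3d + e = -96
  256a + 64b + 16c + 4d + e = -365
  1296a + 216b + 36c + 6d + e = -2121
Solving the system yields a = -2, b = 2, c = 1, d = 0, e = 3.
So P(x) = -2x^4 + 2x^3 + x^2 + 3.
Then P(5) = -972.

-972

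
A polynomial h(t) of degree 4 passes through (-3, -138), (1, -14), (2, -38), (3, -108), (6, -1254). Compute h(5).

Using the Lagrange interpolation formula with nodes -3, 1, 2, 3, 6:
  L_0(t) = (t - 1)(t - 2)(t - 3)(t - 6) / 1080
  L_1(t) = (t + 3)(t - 2)(t - 3)(t - 6) / -40
  L_2(t) = (t + 3)(t - 1)(t - 3)(t - 6) / 20
  L_3(t) = (t + 3)(t - 1)(t - 2)(t - 6) / -36
  L_4(t) = (t + 3)(t - 1)(t - 2)(t - 3) / 540
Then h(t) = -138·L_0(t) - 14·L_1(t) - 38·L_2(t) - 108·L_3(t) - 1254·L_4(t).
Expanding and collecting terms gives h(t) = -t^4 + t^3 - 4t^2 - 4t - 6.
Evaluating at t = 5: h(5) = -626.

-626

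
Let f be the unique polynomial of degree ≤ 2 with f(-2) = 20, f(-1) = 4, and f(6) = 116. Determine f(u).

Write f(u) = au^2 + bu + c. Substituting each data point gives a linear system:
  4a - 2b + c = 20
  a - b + c = 4
  36a + 6b + c = 116
Solving the system yields a = 4, b = -4, c = -4.
So f(u) = 4u^2 - 4u - 4.
Check: f(6) = 116. ✓

f(u) = 4u^2 - 4u - 4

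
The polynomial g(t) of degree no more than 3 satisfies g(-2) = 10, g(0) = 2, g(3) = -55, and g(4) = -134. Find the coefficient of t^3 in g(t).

Write g(t) = at^3 + bt^2 + ct + d. Substituting each data point gives a linear system:
  -8a + 4b - 2c + d = 10
  d = 2
  27a + 9b + 3c + d = -55
  64a + 16b + 4c + d = -134
Solving the system yields a = -2, b = -1, c = 2, d = 2.
So g(t) = -2t^3 - t^2 + 2t + 2.
The leading coefficient is -2.

-2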